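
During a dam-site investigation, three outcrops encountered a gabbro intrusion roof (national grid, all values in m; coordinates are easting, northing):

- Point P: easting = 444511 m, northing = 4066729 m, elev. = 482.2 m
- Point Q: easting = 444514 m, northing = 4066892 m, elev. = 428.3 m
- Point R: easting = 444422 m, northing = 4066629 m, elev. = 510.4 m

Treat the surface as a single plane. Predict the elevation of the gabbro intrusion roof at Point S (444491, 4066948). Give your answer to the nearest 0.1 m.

408.4 m

Two edge vectors: Point P→Point Q = (3, 163, -53.9), Point P→Point R = (-89, -100, 28.2).
Normal n = (Point P→Point Q) × (Point P→Point R) = (-793.4, 4712.5, 14207).
So ∂z/∂easting = −n_x/n_z = 0.055845710 and ∂z/∂northing = −n_y/n_z = −0.331702682.
Intercept c from Point P: 482.2 − 24824.03 + 1348944.92 = 1324603.08.
At (444491, 4066948): z = 24822.9 − 1349017.6 + 1324603.08 = 408.4 m.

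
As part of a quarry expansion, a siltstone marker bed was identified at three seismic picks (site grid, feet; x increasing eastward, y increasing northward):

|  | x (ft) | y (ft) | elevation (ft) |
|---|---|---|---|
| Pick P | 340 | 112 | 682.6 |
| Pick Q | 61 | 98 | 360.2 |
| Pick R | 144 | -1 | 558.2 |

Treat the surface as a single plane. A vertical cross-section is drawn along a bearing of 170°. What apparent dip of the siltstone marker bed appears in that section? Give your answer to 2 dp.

Let the plane be z = a·x + b·y + c.
Pick Q−Pick P: −279a − 14b = −322.4;  Pick R−Pick P: −196a − 113b = −124.4.
Solving gives a = 1.20521, b = −0.98957.
Unit vector along 170° is (sin 170°, cos 170°) = (0.1736, -0.9848).
Slope in that direction = a·(0.1736) + b·(-0.9848) = 1.18382.
Apparent dip = arctan|1.18382| = 49.81° (true dip is 57.3°, so apparent ≤ true as expected).

49.81°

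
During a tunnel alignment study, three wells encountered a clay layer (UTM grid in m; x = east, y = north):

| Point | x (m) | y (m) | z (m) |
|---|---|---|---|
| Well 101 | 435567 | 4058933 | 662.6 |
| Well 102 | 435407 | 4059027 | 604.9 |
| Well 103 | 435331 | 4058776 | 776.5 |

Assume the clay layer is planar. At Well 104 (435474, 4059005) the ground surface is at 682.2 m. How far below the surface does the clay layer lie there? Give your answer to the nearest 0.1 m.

64.8 m

Let the plane be z = a·x + b·y + c.
Well 102−Well 101: −160a + 94b = −57.7;  Well 103−Well 101: −236a − 157b = 113.9.
Solving gives a = −0.034832150, b = −0.673118552.
Then c = 662.6 − a·435567 − b·4058933 = 2747977.44.
At (435474, 4059005): z_contact = −15168.50 − 2732191.57 + 2747977.44 = 617.37 m.
Depth below ground = 682.2 − 617.37 = 64.8 m.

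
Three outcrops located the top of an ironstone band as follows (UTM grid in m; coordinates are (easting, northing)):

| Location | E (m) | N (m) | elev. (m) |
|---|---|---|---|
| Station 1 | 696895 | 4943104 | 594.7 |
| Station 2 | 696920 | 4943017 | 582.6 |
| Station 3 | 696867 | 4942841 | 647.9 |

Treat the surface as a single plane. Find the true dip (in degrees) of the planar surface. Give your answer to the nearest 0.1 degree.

Two edge vectors: Station 1→Station 2 = (25, -87, -12.1), Station 1→Station 3 = (-28, -263, 53.2).
Normal n = (Station 1→Station 2) × (Station 1→Station 3) = (-7810.7, -991.2, -9011).
So ∂z/∂E = −n_x/n_z = −0.86680 and ∂z/∂N = −n_y/n_z = −0.11000.
Gradient magnitude |∇z| = √(a² + b²) = √(0.75134 + 0.01210) = 0.87375.
True dip = arctan(0.87375) = 41.1°, dipping toward E (azimuth ≈ 083°).

41.1°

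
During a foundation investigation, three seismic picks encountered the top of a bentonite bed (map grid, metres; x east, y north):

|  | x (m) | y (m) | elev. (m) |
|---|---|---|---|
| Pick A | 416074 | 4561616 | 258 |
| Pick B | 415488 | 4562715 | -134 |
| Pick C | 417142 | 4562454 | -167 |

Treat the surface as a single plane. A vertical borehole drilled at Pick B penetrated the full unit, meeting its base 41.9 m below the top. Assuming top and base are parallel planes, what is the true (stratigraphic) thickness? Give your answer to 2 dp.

38.77 m

Two edge vectors: Pick A→Pick B = (-586, 1099, -392), Pick A→Pick C = (1068, 838, -425).
Normal n = (Pick A→Pick B) × (Pick A→Pick C) = (-138579, -667706, -1664800).
So ∂z/∂x = −n_x/n_z = −0.08324 and ∂z/∂y = −n_y/n_z = −0.40107.
|∇z| = √(a²+b²) = 0.40962, so dip δ = arctan(0.40962) = 22.27°.
True thickness = vertical thickness × cos δ = 41.9 × cos 22.27° = 38.77 m.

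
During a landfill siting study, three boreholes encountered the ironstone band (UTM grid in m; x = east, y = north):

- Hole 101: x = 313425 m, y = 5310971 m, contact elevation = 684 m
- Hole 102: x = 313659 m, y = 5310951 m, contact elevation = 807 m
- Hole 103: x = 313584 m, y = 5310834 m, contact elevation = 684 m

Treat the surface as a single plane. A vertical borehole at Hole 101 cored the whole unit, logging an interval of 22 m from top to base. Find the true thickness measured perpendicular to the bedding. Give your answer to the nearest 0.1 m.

16.4 m

Let the plane be z = a·x + b·y + c.
Hole 102−Hole 101: 234a − 20b = 123;  Hole 103−Hole 101: 159a − 137b = 0.
Solving gives a = 0.58352, b = 0.67723.
|∇z| = √(a²+b²) = 0.89395, so dip δ = arctan(0.89395) = 41.79°.
True thickness = vertical thickness × cos δ = 22 × cos 41.79° = 16.4 m.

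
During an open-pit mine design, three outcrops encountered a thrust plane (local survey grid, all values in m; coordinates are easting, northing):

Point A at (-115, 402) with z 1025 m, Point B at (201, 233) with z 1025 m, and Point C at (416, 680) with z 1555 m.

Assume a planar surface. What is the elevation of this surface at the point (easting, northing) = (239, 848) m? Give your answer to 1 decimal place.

Two edge vectors: Point A→Point B = (316, -169, 0), Point A→Point C = (531, 278, 530).
Normal n = (Point A→Point B) × (Point A→Point C) = (-89570, -167480, 177587).
So ∂z/∂easting = −n_x/n_z = 0.50437 and ∂z/∂northing = −n_y/n_z = 0.94309.
Intercept c from Point A: 1025 + 58.00 − 379.12 = 703.88.
At (239, 848): z = 120.5 + 799.7 + 703.88 = 1624.2 m.

1624.2 m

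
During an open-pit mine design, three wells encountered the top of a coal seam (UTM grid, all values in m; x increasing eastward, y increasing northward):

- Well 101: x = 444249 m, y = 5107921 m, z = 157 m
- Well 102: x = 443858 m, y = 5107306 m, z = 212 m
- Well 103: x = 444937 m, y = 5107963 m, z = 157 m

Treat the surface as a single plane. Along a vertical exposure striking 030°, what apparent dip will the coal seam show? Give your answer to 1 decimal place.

Let the plane be z = a·x + b·y + c.
Well 102−Well 101: −391a − 615b = 55;  Well 103−Well 101: 688a + 42b = 0.
Solving gives a = 0.00568, b = −0.09304.
Unit vector along 030° is (sin 30°, cos 30°) = (0.5000, 0.8660).
Slope in that direction = a·(0.5000) + b·(0.8660) = −0.07774.
Apparent dip = arctan|0.07774| = 4.4° (true dip is 5.3°, so apparent ≤ true as expected).

4.4°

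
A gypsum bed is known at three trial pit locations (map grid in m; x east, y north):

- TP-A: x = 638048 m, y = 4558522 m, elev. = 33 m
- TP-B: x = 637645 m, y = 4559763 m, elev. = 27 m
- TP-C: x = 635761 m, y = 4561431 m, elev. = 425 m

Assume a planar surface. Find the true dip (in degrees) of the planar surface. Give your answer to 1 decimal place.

17.7°

Let the plane be z = a·x + b·y + c.
TP-B−TP-A: −403a + 1241b = −6;  TP-C−TP-A: −2287a + 2909b = 392.
Solving gives a = −0.30251, b = −0.10307.
Gradient magnitude |∇z| = √(a² + b²) = √(0.09151 + 0.01062) = 0.31958.
True dip = arctan(0.31958) = 17.7°, dipping toward ENE (azimuth ≈ 071°).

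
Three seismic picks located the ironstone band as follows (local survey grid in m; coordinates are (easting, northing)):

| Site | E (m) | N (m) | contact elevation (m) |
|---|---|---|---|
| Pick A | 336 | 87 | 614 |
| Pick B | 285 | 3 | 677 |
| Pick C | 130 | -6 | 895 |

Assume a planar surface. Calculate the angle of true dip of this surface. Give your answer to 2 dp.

Let the plane be z = a·E + b·N + c.
Pick B−Pick A: −51a − 84b = 63;  Pick C−Pick A: −206a − 93b = 281.
Solving gives a = −1.41271, b = 0.10771.
Gradient magnitude |∇z| = √(a² + b²) = √(1.99574 + 0.01160) = 1.41681.
True dip = arctan(1.41681) = 54.79°, dipping toward E (azimuth ≈ 094°).

54.79°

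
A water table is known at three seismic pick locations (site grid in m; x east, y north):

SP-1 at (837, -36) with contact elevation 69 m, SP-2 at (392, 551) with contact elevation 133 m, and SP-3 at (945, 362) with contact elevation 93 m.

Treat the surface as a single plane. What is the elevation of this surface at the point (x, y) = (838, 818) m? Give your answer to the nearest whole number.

Let the plane be z = a·x + b·y + c.
SP-2−SP-1: −445a + 587b = 64;  SP-3−SP-1: 108a + 398b = 24.
Solving gives a = −0.04733, b = 0.07315.
Then c = 69 − a·837 − b·-36 = 111.25.
At (838, 818): z = −39.7 + 59.8 + 111.25 = 131.4 m.

131 m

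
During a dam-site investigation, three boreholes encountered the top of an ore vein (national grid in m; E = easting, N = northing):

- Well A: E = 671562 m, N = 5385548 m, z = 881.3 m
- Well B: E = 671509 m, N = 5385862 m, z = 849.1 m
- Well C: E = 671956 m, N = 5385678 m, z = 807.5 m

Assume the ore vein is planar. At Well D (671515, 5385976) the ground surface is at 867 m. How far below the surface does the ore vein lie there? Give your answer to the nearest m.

33 m

Let the plane be z = a·E + b·N + c.
Well B−Well A: −53a + 314b = −32.2;  Well C−Well A: 394a + 130b = −73.8.
Solving gives a = −0.14537770, b = −0.12708605.
Then c = 881.3 − a·671562 − b·5385548 = 782939.44.
At (671515, 5385976): z_contact = −97623.3 − 684482.4 + 782939.44 = 833.7 m.
Depth below ground = 867 − 833.7 = 33 m.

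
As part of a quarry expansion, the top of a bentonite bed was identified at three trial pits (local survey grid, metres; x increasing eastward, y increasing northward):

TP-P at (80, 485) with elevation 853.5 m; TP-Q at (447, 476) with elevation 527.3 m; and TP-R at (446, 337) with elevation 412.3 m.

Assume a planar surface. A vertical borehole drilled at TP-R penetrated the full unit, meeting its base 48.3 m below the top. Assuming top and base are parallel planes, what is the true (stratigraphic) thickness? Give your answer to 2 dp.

Let the plane be z = a·x + b·y + c.
TP-Q−TP-P: 367a − 9b = −326.2;  TP-R−TP-P: 366a − 148b = −441.2.
Solving gives a = −0.86839, b = 0.83359.
|∇z| = √(a²+b²) = 1.20373, so dip δ = arctan(1.20373) = 50.28°.
True thickness = vertical thickness × cos δ = 48.3 × cos 50.28° = 30.86 m.

30.86 m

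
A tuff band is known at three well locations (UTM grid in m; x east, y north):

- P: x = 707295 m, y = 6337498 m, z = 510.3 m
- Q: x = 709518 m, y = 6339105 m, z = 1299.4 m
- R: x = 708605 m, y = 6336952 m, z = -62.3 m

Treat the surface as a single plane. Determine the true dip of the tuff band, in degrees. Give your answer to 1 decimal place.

Let the plane be z = a·x + b·y + c.
Q−P: 2223a + 1607b = 789.1;  R−P: 1310a − 546b = −572.6.
Solving gives a = −0.14743, b = 0.69499.
Gradient magnitude |∇z| = √(a² + b²) = √(0.02174 + 0.48301) = 0.71045.
True dip = arctan(0.71045) = 35.4°, dipping toward SSE (azimuth ≈ 168°).

35.4°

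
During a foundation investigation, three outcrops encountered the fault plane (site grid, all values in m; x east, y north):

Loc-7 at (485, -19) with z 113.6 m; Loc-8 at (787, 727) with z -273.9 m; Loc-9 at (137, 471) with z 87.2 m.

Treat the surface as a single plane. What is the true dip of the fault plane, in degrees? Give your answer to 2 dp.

Let the plane be z = a·x + b·y + c.
Loc-8−Loc-7: 302a + 746b = −387.5;  Loc-9−Loc-7: −348a + 490b = −26.4.
Solving gives a = −0.41753, b = −0.35041.
Gradient magnitude |∇z| = √(a² + b²) = √(0.17433 + 0.12279) = 0.54509.
True dip = arctan(0.54509) = 28.59°, dipping toward NE (azimuth ≈ 050°).

28.59°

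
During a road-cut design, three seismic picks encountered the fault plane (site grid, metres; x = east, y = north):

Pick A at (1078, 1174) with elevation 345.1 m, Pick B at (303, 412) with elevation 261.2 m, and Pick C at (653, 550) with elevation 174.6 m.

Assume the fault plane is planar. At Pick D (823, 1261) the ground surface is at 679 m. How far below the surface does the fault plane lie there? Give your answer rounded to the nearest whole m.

158 m

Two edge vectors: Pick A→Pick B = (-775, -762, -83.9), Pick A→Pick C = (-425, -624, -170.5).
Normal n = (Pick A→Pick B) × (Pick A→Pick C) = (77567.4, -96480, 159750).
So ∂z/∂x = −n_x/n_z = −0.48555 and ∂z/∂y = −n_y/n_z = 0.60394.
Intercept c from Pick A: 345.1 + 523.43 − 709.03 = 159.50.
At (823, 1261): z_contact = −399.6 + 761.6 + 159.50 = 521.5 m.
Depth below ground = 679 − 521.5 = 158 m.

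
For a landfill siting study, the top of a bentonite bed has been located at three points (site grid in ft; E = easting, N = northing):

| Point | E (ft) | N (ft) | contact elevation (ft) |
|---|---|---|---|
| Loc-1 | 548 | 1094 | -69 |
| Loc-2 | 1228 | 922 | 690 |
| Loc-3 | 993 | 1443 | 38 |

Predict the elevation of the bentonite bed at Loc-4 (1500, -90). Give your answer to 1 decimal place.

Two edge vectors: Loc-1→Loc-2 = (680, -172, 759), Loc-1→Loc-3 = (445, 349, 107).
Normal n = (Loc-1→Loc-2) × (Loc-1→Loc-3) = (-283295, 264995, 313860).
So ∂z/∂E = −n_x/n_z = 0.902616 and ∂z/∂N = −n_y/n_z = −0.844310.
Intercept c from Loc-1: -69 − 494.63 + 923.67 = 360.04.
At (1500, -90): z = 1353.9 + 76.0 + 360.04 = 1790.0 ft.

1790.0 ft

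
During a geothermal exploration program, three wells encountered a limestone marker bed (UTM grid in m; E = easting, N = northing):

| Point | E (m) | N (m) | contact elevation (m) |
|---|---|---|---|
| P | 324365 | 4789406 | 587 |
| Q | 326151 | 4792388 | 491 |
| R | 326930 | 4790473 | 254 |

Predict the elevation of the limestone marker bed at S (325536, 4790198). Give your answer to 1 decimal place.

453.5 m

Let the plane be z = a·E + b·N + c.
Q−P: 1786a + 2982b = −96;  R−P: 2565a + 1067b = −333.
Solving gives a = −0.155066681, b = 0.060680447.
Then c = 587 − a·324365 − b·4789406 = −239738.09.
At (325536, 4790198): z = −50479.8 + 290671.4 − 239738.09 = 453.5 m.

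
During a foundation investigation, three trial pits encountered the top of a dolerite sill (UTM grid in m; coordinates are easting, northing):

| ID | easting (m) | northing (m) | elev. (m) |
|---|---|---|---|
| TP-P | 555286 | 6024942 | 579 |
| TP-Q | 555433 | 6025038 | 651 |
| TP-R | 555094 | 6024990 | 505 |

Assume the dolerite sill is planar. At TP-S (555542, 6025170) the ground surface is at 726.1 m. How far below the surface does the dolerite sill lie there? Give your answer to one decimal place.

14.7 m

Let the plane be z = a·easting + b·northing + c.
TP-Q−TP-P: 147a + 96b = 72;  TP-R−TP-P: −192a + 48b = −74.
Solving gives a = 0.414312618, b = 0.115583804.
Then c = 579 − a·555286 − b·6024942 = −925868.71.
At (555542, 6025170): z_contact = 230168.06 + 696412.07 − 925868.71 = 711.42 m.
Depth below ground = 726.1 − 711.42 = 14.7 m.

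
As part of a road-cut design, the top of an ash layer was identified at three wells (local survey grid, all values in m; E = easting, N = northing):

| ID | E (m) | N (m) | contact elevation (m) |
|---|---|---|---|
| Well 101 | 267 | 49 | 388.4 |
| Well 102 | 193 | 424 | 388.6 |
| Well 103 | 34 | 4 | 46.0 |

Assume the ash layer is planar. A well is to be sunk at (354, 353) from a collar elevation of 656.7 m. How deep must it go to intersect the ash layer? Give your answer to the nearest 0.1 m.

Let the plane be z = a·E + b·N + c.
Well 102−Well 101: −74a + 375b = 0.2;  Well 103−Well 101: −233a − 45b = −342.4.
Solving gives a = 1.41548, b = 0.27985.
Then c = 388.4 − a·267 − b·49 = −3.25.
At (354, 353): z_contact = 501.08 + 98.79 − 3.25 = 596.62 m.
Depth below ground = 656.7 − 596.62 = 60.1 m.

60.1 m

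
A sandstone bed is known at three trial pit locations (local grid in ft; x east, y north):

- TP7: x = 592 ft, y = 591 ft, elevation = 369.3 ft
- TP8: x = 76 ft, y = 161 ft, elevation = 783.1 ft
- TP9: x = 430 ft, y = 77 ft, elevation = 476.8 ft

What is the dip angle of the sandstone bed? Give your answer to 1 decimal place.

40.5°

Two edge vectors: TP7→TP8 = (-516, -430, 413.8), TP7→TP9 = (-162, -514, 107.5).
Normal n = (TP7→TP8) × (TP7→TP9) = (166468.2, -11565.6, 195564).
So ∂z/∂x = −n_x/n_z = −0.85122 and ∂z/∂y = −n_y/n_z = 0.05914.
Gradient magnitude |∇z| = √(a² + b²) = √(0.72458 + 0.00350) = 0.85327.
True dip = arctan(0.85327) = 40.5°, dipping toward E (azimuth ≈ 094°).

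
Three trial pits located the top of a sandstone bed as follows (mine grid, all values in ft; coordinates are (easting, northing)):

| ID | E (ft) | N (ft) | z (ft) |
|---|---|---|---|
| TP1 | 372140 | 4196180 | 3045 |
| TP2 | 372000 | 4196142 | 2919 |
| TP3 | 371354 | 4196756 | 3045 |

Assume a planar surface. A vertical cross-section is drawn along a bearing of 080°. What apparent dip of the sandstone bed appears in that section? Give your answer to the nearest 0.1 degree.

Let the plane be z = a·E + b·N + c.
TP2−TP1: −140a − 38b = −126;  TP3−TP1: −786a + 576b = 0.
Solving gives a = 0.65675, b = 0.89619.
Unit vector along 080° is (sin 80°, cos 80°) = (0.9848, 0.1736).
Slope in that direction = a·(0.9848) + b·(0.1736) = 0.80239.
Apparent dip = arctan|0.80239| = 38.7° (true dip is 48.0°, so apparent ≤ true as expected).

38.7°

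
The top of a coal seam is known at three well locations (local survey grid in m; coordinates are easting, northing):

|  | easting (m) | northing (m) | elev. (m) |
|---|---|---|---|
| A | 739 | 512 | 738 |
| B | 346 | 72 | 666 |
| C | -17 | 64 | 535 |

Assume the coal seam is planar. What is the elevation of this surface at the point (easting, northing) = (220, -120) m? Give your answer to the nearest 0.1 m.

Two edge vectors: A→B = (-393, -440, -72), A→C = (-756, -448, -203).
Normal n = (A→B) × (A→C) = (57064, -25347, -156576).
So ∂z/∂easting = −n_x/n_z = 0.36445 and ∂z/∂northing = −n_y/n_z = −0.16188.
Intercept c from A: 738 − 269.33 + 82.88 = 551.56.
At (220, -120): z = 80.2 + 19.4 + 551.56 = 651.2 m.

651.2 m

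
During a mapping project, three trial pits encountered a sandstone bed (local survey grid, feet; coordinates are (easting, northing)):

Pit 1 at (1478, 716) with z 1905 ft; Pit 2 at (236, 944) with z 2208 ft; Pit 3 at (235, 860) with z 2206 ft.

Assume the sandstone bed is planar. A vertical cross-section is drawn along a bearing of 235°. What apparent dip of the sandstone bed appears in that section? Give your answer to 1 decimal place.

Two edge vectors: Pit 1→Pit 2 = (-1242, 228, 303), Pit 1→Pit 3 = (-1243, 144, 301).
Normal n = (Pit 1→Pit 2) × (Pit 1→Pit 3) = (24996, -2787, 104556).
So ∂z/∂E = −n_x/n_z = −0.23907 and ∂z/∂N = −n_y/n_z = 0.02666.
Unit vector along 235° is (sin 235°, cos 235°) = (-0.8192, -0.5736).
Slope in that direction = a·(-0.8192) + b·(-0.5736) = 0.18054.
Apparent dip = arctan|0.18054| = 10.2° (true dip is 13.5°, so apparent ≤ true as expected).

10.2°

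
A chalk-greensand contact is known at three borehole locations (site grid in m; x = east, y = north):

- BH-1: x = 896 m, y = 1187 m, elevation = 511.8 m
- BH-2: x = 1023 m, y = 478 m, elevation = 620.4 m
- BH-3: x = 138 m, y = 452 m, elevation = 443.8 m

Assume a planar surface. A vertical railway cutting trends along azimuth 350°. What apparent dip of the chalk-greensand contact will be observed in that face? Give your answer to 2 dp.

Let the plane be z = a·x + b·y + c.
BH-2−BH-1: 127a − 709b = 108.6;  BH-3−BH-1: −758a − 735b = −68.
Solving gives a = 0.20298, b = −0.11681.
Unit vector along 350° is (sin 350°, cos 350°) = (-0.1736, 0.9848).
Slope in that direction = a·(-0.1736) + b·(0.9848) = −0.15029.
Apparent dip = arctan|0.15029| = 8.55° (true dip is 13.2°, so apparent ≤ true as expected).

8.55°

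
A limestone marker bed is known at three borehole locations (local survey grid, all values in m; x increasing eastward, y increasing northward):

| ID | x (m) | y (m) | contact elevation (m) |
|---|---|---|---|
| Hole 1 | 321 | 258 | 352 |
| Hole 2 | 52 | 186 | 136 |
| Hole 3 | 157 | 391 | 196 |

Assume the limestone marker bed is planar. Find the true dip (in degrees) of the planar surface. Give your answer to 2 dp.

40.40°

Let the plane be z = a·x + b·y + c.
Hole 2−Hole 1: −269a − 72b = −216;  Hole 3−Hole 1: −164a + 133b = −156.
Solving gives a = 0.83976, b = −0.13744.
Gradient magnitude |∇z| = √(a² + b²) = √(0.70520 + 0.01889) = 0.85093.
True dip = arctan(0.85093) = 40.40°, dipping toward W (azimuth ≈ 279°).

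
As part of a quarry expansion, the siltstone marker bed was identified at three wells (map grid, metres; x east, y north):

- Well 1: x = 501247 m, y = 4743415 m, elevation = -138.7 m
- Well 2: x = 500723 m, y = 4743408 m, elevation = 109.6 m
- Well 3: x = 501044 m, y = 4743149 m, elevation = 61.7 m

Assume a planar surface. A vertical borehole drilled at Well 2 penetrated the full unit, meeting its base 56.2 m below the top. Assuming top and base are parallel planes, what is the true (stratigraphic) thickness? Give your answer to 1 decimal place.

Two edge vectors: Well 1→Well 2 = (-524, -7, 248.3), Well 1→Well 3 = (-203, -266, 200.4).
Normal n = (Well 1→Well 2) × (Well 1→Well 3) = (64645, 54604.7, 137963).
So ∂z/∂x = −n_x/n_z = −0.46857 and ∂z/∂y = −n_y/n_z = −0.39579.
|∇z| = √(a²+b²) = 0.61336, so dip δ = arctan(0.61336) = 31.52°.
True thickness = vertical thickness × cos δ = 56.2 × cos 31.52° = 47.9 m.

47.9 m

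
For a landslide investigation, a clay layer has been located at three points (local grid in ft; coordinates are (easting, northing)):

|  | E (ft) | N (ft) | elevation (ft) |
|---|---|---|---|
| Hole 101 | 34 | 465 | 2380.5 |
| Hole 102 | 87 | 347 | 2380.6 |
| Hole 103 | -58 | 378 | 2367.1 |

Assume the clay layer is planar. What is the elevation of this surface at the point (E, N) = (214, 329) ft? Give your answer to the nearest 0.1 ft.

2392.8 ft

Let the plane be z = a·E + b·N + c.
Hole 102−Hole 101: 53a − 118b = 0.1;  Hole 103−Hole 101: −92a − 87b = −13.4.
Solving gives a = 0.10279, b = 0.04532.
Then c = 2380.5 − a·34 − b·465 = 2355.93.
At (214, 329): z = 22.0 + 14.9 + 2355.93 = 2392.8 ft.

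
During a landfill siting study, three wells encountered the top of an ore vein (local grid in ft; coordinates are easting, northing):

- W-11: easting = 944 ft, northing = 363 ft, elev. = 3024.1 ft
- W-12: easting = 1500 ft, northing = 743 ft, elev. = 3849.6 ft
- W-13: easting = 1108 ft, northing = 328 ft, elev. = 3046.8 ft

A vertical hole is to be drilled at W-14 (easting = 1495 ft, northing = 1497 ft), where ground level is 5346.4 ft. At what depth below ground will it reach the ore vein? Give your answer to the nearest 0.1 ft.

Let the plane be z = a·easting + b·northing + c.
W-12−W-11: 556a + 380b = 825.5;  W-13−W-11: 164a − 35b = 22.7.
Solving gives a = 0.458774, b = 1.501110.
Then c = 3024.1 − a·944 − b·363 = 2046.11.
At (1495, 1497): z_contact = 685.87 + 2247.16 + 2046.11 = 4979.14 ft.
Depth below ground = 5346.4 − 4979.14 = 367.3 ft.

367.3 ft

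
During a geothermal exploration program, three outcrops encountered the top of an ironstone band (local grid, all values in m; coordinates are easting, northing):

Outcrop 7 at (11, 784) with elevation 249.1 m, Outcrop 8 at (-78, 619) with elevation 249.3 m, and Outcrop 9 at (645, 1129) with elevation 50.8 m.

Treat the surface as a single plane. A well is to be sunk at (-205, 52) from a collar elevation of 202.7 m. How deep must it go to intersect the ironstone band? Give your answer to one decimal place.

Let the plane be z = a·easting + b·northing + c.
Outcrop 8−Outcrop 7: −89a − 165b = 0.2;  Outcrop 9−Outcrop 7: 634a + 345b = −198.3.
Solving gives a = −0.441790, b = 0.237087.
Then c = 249.1 − a·11 − b·784 = 68.08.
At (-205, 52): z_contact = 90.57 + 12.33 + 68.08 = 170.98 m.
Depth below ground = 202.7 − 170.98 = 31.7 m.

31.7 m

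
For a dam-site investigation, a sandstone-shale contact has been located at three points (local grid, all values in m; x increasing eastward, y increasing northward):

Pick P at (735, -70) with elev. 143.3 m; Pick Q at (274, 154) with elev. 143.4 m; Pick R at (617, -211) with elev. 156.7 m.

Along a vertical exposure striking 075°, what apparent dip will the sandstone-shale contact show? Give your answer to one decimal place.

2.8°

Two edge vectors: Pick P→Pick Q = (-461, 224, 0.1), Pick P→Pick R = (-118, -141, 13.4).
Normal n = (Pick P→Pick Q) × (Pick P→Pick R) = (3015.7, 6165.6, 91433).
So ∂z/∂x = −n_x/n_z = −0.03298 and ∂z/∂y = −n_y/n_z = −0.06743.
Unit vector along 075° is (sin 75°, cos 75°) = (0.9659, 0.2588).
Slope in that direction = a·(0.9659) + b·(0.2588) = −0.04931.
Apparent dip = arctan|0.04931| = 2.8° (true dip is 4.3°, so apparent ≤ true as expected).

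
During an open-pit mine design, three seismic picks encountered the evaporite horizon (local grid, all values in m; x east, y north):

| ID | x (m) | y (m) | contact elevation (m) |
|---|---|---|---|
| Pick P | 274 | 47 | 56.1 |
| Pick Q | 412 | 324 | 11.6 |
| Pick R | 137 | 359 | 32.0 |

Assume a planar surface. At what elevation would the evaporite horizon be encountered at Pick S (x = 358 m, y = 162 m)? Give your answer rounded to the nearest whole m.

Two edge vectors: Pick P→Pick Q = (138, 277, -44.5), Pick P→Pick R = (-137, 312, -24.1).
Normal n = (Pick P→Pick Q) × (Pick P→Pick R) = (7208.3, 9422.3, 81005).
So ∂z/∂x = −n_x/n_z = −0.08899 and ∂z/∂y = −n_y/n_z = −0.11632.
Intercept c from Pick P: 56.1 + 24.38 + 5.47 = 85.95.
At (358, 162): z = −31.9 − 18.8 + 85.95 = 35.2 m.

35 m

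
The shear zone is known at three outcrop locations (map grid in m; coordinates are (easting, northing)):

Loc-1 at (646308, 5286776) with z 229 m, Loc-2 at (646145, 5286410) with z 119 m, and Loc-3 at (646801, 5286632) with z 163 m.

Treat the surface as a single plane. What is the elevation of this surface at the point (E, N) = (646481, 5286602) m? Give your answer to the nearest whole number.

Two edge vectors: Loc-1→Loc-2 = (-163, -366, -110), Loc-1→Loc-3 = (493, -144, -66).
Normal n = (Loc-1→Loc-2) × (Loc-1→Loc-3) = (8316, -64988, 203910).
So ∂z/∂E = −n_x/n_z = −0.04078270 and ∂z/∂N = −n_y/n_z = 0.31870923.
Intercept c from Loc-1: 229 + 26358.18 − 1684944.33 = −1658357.15.
At (646481, 5286602): z = −26365.2 + 1684888.9 − 1658357.15 = 166.5 m.

166 m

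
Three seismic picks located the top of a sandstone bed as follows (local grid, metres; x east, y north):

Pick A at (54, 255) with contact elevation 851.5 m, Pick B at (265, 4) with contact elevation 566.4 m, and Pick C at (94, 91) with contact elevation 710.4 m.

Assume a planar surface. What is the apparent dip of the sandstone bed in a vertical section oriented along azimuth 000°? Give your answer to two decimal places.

Let the plane be z = a·x + b·y + c.
Pick B−Pick A: 211a − 251b = −285.1;  Pick C−Pick A: 40a − 164b = −141.1.
Solving gives a = −0.46166, b = 0.74777.
Unit vector along 000° is (sin 0°, cos 0°) = (0.0000, 1.0000).
Slope in that direction = a·(0.0000) + b·(1.0000) = 0.74777.
Apparent dip = arctan|0.74777| = 36.79° (true dip is 41.3°, so apparent ≤ true as expected).

36.79°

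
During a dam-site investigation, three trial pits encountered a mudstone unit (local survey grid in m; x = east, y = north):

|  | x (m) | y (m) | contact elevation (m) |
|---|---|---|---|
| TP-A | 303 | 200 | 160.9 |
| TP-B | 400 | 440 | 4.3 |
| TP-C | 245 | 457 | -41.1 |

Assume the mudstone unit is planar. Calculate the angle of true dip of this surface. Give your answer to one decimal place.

37.5°

Let the plane be z = a·x + b·y + c.
TP-B−TP-A: 97a + 240b = −156.6;  TP-C−TP-A: −58a + 257b = −202.
Solving gives a = 0.21194, b = −0.73816.
Gradient magnitude |∇z| = √(a² + b²) = √(0.04492 + 0.54488) = 0.76799.
True dip = arctan(0.76799) = 37.5°, dipping toward NNW (azimuth ≈ 344°).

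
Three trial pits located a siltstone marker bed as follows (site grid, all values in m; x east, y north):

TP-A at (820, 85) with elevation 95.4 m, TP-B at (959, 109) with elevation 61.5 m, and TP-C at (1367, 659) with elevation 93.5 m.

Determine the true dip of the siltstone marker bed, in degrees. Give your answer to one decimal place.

21.8°

Let the plane be z = a·x + b·y + c.
TP-B−TP-A: 139a + 24b = −33.9;  TP-C−TP-A: 547a + 574b = −1.9.
Solving gives a = −0.29123, b = 0.27422.
Gradient magnitude |∇z| = √(a² + b²) = √(0.08482 + 0.07520) = 0.40002.
True dip = arctan(0.40002) = 21.8°, dipping toward SE (azimuth ≈ 133°).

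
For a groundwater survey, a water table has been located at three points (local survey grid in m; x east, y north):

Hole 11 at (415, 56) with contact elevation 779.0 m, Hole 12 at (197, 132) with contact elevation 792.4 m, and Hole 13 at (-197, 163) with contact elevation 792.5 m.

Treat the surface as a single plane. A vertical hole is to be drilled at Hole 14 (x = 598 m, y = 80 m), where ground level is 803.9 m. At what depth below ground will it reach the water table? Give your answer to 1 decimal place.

16.2 m

Two edge vectors: Hole 11→Hole 12 = (-218, 76, 13.4), Hole 11→Hole 13 = (-612, 107, 13.5).
Normal n = (Hole 11→Hole 12) × (Hole 11→Hole 13) = (-407.8, -5257.8, 23186).
So ∂z/∂x = −n_x/n_z = 0.01759 and ∂z/∂y = −n_y/n_z = 0.22677.
Intercept c from Hole 11: 779 − 7.30 − 12.70 = 759.00.
At (598, 80): z_contact = 10.52 + 18.14 + 759.00 = 787.66 m.
Depth below ground = 803.9 − 787.66 = 16.2 m.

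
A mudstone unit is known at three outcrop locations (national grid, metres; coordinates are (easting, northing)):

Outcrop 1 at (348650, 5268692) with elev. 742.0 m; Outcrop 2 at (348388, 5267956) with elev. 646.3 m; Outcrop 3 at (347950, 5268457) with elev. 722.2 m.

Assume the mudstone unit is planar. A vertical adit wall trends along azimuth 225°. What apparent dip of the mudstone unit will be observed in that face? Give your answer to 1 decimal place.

4.8°

Let the plane be z = a·E + b·N + c.
Outcrop 2−Outcrop 1: −262a − 736b = −95.7;  Outcrop 3−Outcrop 1: −700a − 235b = −19.8.
Solving gives a = −0.01745, b = 0.13624.
Unit vector along 225° is (sin 225°, cos 225°) = (-0.7071, -0.7071).
Slope in that direction = a·(-0.7071) + b·(-0.7071) = −0.08400.
Apparent dip = arctan|0.08400| = 4.8° (true dip is 7.8°, so apparent ≤ true as expected).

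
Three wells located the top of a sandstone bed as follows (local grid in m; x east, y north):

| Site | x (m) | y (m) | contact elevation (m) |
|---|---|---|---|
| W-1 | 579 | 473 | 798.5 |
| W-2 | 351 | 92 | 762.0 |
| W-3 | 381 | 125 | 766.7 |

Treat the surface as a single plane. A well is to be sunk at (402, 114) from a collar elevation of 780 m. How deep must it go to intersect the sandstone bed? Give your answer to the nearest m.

10 m

Two edge vectors: W-1→W-2 = (-228, -381, -36.5), W-1→W-3 = (-198, -348, -31.8).
Normal n = (W-1→W-2) × (W-1→W-3) = (-586.2, -23.4, 3906).
So ∂z/∂x = −n_x/n_z = 0.15008 and ∂z/∂y = −n_y/n_z = 0.00599.
Intercept c from W-1: 798.5 − 86.89 − 2.83 = 708.77.
At (402, 114): z_contact = 60.3 + 0.7 + 708.77 = 769.8 m.
Depth below ground = 780 − 769.8 = 10 m.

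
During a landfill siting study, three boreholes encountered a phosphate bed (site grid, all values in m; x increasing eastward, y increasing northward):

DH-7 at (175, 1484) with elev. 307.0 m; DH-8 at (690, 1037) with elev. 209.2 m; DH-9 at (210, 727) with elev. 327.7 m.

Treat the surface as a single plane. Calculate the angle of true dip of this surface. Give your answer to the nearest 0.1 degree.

Two edge vectors: DH-7→DH-8 = (515, -447, -97.8), DH-7→DH-9 = (35, -757, 20.7).
Normal n = (DH-7→DH-8) × (DH-7→DH-9) = (-83287.5, -14083.5, -374210).
So ∂z/∂x = −n_x/n_z = −0.22257 and ∂z/∂y = −n_y/n_z = −0.03764.
Gradient magnitude |∇z| = √(a² + b²) = √(0.04954 + 0.00142) = 0.22573.
True dip = arctan(0.22573) = 12.7°, dipping toward E (azimuth ≈ 080°).

12.7°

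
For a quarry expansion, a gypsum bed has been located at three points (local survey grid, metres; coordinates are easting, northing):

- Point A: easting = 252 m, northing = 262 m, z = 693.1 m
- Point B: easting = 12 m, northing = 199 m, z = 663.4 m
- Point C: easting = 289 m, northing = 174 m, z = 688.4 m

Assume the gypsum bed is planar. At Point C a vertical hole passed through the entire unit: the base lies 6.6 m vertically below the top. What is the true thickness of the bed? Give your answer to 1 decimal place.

6.5 m

Let the plane be z = a·easting + b·northing + c.
Point B−Point A: −240a − 63b = −29.7;  Point C−Point A: 37a − 88b = −4.7.
Solving gives a = 0.09882, b = 0.09496.
|∇z| = √(a²+b²) = 0.13705, so dip δ = arctan(0.13705) = 7.80°.
True thickness = vertical thickness × cos δ = 6.6 × cos 7.80° = 6.5 m.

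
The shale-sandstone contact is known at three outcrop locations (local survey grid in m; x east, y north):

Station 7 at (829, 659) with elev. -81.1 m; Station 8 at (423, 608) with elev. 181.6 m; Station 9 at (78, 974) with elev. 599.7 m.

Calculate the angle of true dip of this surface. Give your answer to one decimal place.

Two edge vectors: Station 7→Station 8 = (-406, -51, 262.7), Station 7→Station 9 = (-751, 315, 680.8).
Normal n = (Station 7→Station 8) × (Station 7→Station 9) = (-117471.3, 79117.1, -166191).
So ∂z/∂x = −n_x/n_z = −0.70685 and ∂z/∂y = −n_y/n_z = 0.47606.
Gradient magnitude |∇z| = √(a² + b²) = √(0.49963 + 0.22663) = 0.85221.
True dip = arctan(0.85221) = 40.4°, dipping toward SE (azimuth ≈ 124°).

40.4°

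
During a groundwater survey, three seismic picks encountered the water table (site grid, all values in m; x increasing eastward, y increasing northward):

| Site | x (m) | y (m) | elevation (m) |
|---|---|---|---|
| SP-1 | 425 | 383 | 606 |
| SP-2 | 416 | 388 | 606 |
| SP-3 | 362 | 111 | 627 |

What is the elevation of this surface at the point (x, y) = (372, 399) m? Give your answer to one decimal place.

606.9 m

Two edge vectors: SP-1→SP-2 = (-9, 5, 0), SP-1→SP-3 = (-63, -272, 21).
Normal n = (SP-1→SP-2) × (SP-1→SP-3) = (105, 189, 2763).
So ∂z/∂x = −n_x/n_z = −0.03800 and ∂z/∂y = −n_y/n_z = −0.06840.
Intercept c from SP-1: 606 + 16.15 + 26.20 = 648.35.
At (372, 399): z = −14.1 − 27.3 + 648.35 = 606.9 m.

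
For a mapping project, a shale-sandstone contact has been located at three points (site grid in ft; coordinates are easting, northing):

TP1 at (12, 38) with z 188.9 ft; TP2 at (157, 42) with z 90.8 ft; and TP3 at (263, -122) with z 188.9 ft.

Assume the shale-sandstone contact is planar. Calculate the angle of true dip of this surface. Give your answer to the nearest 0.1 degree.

50.3°

Two edge vectors: TP1→TP2 = (145, 4, -98.1), TP1→TP3 = (251, -160, 0).
Normal n = (TP1→TP2) × (TP1→TP3) = (-15696, -24623.1, -24204).
So ∂z/∂easting = −n_x/n_z = −0.64849 and ∂z/∂northing = −n_y/n_z = −1.01732.
Gradient magnitude |∇z| = √(a² + b²) = √(0.42054 + 1.03493) = 1.20643.
True dip = arctan(1.20643) = 50.3°, dipping toward NNE (azimuth ≈ 033°).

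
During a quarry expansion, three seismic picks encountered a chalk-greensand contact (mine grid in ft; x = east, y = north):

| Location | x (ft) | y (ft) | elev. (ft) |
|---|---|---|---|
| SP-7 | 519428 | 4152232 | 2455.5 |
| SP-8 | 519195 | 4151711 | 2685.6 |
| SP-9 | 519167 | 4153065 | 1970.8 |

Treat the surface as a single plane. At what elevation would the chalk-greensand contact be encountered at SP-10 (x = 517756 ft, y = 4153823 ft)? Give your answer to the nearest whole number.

1313 ft

Two edge vectors: SP-7→SP-8 = (-233, -521, 230.1), SP-7→SP-9 = (-261, 833, -484.7).
Normal n = (SP-7→SP-8) × (SP-7→SP-9) = (60855.4, -172991.2, -330070).
So ∂z/∂x = −n_x/n_z = 0.18437119 and ∂z/∂y = −n_y/n_z = −0.52410458.
Intercept c from SP-7: 2455.5 − 95767.56 + 2176203.82 = 2082891.76.
At (517756, 4153823): z = 95459.3 − 2177037.7 + 2082891.76 = 1313.4 ft.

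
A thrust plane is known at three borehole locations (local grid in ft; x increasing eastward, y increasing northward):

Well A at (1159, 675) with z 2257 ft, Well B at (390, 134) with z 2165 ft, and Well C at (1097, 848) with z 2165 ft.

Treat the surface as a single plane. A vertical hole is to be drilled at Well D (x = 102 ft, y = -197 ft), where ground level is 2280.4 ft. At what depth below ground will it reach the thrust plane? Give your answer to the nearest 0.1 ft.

Let the plane be z = a·x + b·y + c.
Well B−Well A: −769a − 541b = −92;  Well C−Well A: −62a + 173b = −92.
Solving gives a = 0.394335, b = −0.390469.
Then c = 2257 − a·1159 − b·675 = 2063.53.
At (102, -197): z_contact = 40.22 + 76.92 + 2063.53 = 2180.68 ft.
Depth below ground = 2280.4 − 2180.68 = 99.7 ft.

99.7 ft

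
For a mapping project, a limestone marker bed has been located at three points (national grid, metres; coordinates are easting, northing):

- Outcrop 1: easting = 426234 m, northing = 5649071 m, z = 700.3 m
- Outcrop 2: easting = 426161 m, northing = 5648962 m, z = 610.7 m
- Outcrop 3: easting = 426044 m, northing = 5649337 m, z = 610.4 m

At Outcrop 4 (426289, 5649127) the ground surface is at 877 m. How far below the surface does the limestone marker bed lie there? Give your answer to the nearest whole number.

116 m

Two edge vectors: Outcrop 1→Outcrop 2 = (-73, -109, -89.6), Outcrop 1→Outcrop 3 = (-190, 266, -89.9).
Normal n = (Outcrop 1→Outcrop 2) × (Outcrop 1→Outcrop 3) = (33632.7, 10461.3, -40128).
So ∂z/∂easting = −n_x/n_z = 0.83813547 and ∂z/∂northing = −n_y/n_z = 0.26069827.
Intercept c from Outcrop 1: 700.3 − 357241.83 − 1472703.01 = −1829244.54.
At (426289, 5649127): z_contact = 357287.9 + 1472717.6 − 1829244.54 = 761.0 m.
Depth below ground = 877 − 761.0 = 116 m.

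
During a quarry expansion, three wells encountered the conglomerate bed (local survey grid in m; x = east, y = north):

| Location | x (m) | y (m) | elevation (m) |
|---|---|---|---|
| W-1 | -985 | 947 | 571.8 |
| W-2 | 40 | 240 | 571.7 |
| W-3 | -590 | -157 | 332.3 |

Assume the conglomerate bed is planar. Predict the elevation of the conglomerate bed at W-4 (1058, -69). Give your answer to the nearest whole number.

Two edge vectors: W-1→W-2 = (1025, -707, -0.1), W-1→W-3 = (395, -1104, -239.5).
Normal n = (W-1→W-2) × (W-1→W-3) = (169216.1, 245448, -852335).
So ∂z/∂x = −n_x/n_z = 0.19853 and ∂z/∂y = −n_y/n_z = 0.28797.
Intercept c from W-1: 571.8 + 195.55 − 272.71 = 494.65.
At (1058, -69): z = 210.0 − 19.9 + 494.65 = 684.8 m.

685 m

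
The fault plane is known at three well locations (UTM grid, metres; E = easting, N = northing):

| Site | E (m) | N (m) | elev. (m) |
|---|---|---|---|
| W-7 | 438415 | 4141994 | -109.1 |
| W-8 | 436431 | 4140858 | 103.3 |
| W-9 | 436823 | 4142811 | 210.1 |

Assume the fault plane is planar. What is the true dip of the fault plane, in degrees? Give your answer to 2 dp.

Let the plane be z = a·E + b·N + c.
W-8−W-7: −1984a − 1136b = 212.4;  W-9−W-7: −1592a + 817b = 319.2.
Solving gives a = −0.15634, b = 0.08606.
Gradient magnitude |∇z| = √(a² + b²) = √(0.02444 + 0.00741) = 0.17846.
True dip = arctan(0.17846) = 10.12°, dipping toward ESE (azimuth ≈ 119°).

10.12°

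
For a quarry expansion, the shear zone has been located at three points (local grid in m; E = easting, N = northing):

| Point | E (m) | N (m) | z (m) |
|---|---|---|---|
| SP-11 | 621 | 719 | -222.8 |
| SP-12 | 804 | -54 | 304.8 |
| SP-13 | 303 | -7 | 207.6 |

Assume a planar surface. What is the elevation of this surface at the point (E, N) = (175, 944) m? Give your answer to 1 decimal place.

Two edge vectors: SP-11→SP-12 = (183, -773, 527.6), SP-11→SP-13 = (-318, -726, 430.4).
Normal n = (SP-11→SP-12) × (SP-11→SP-13) = (50338.4, -246540, -378672).
So ∂z/∂E = −n_x/n_z = 0.13293 and ∂z/∂N = −n_y/n_z = −0.65106.
Intercept c from SP-11: -222.8 − 82.55 + 468.12 = 162.76.
At (175, 944): z = 23.3 − 614.6 + 162.76 = -428.6 m.

-428.6 m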